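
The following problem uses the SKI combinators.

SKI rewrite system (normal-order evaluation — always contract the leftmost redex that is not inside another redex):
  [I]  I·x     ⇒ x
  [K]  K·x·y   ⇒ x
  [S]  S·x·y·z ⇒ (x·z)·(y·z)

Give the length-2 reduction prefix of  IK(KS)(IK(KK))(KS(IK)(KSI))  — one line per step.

Answer: after 2 steps: KS(KS(IK)(KSI))

Working:
  start: IK(KS)(IK(KK))(KS(IK)(KSI))
  step 1: K(KS)(IK(KK))(KS(IK)(KSI))
  step 2: KS(KS(IK)(KSI))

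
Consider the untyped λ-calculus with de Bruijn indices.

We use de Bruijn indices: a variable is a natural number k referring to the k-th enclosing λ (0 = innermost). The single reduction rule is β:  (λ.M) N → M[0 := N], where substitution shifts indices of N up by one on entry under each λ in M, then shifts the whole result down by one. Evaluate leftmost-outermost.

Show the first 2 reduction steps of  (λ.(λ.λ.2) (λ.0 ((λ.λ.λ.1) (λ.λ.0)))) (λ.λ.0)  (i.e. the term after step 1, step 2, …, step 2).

Answer: after 2 steps: λ.λ.λ.0

Working:
  start: (λ.(λ.λ.2) (λ.0 ((λ.λ.λ.1) (λ.λ.0)))) (λ.λ.0)
  →1  (λ.λ.λ.λ.0) (λ.0 ((λ.λ.λ.1) (λ.λ.0)))
  →2  λ.λ.λ.0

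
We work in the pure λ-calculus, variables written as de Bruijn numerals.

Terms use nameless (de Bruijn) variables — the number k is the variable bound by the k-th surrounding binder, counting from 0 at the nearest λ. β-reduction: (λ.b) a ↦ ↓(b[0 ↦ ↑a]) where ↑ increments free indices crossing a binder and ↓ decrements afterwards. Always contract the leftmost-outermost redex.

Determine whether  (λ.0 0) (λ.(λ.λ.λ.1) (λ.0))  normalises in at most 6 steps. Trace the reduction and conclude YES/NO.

  start: (λ.0 0) (λ.(λ.λ.λ.1) (λ.0))
  step 1: (λ.(λ.λ.λ.1) (λ.0)) (λ.(λ.λ.λ.1) (λ.0))
  step 2: (λ.λ.λ.1) (λ.0)
  step 3: λ.λ.1

Answer: YES — reaches normal form λ.λ.1 in 3 ≤ 6 steps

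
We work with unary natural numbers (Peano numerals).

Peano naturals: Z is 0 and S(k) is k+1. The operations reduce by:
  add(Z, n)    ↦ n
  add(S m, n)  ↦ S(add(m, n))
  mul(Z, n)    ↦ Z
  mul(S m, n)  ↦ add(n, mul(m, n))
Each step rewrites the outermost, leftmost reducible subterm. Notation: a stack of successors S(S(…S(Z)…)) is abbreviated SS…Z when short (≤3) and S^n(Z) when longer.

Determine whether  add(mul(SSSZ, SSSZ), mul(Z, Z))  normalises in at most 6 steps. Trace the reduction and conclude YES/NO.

Answer: NO — after 6 steps the term is S(S(add(S(add(Z, mul(SSZ, SSSZ))), mul(Z, Z)))), not yet normal

Reduction:
  start: add(mul(SSSZ, SSSZ), mul(Z, Z))
  step 1: add(add(SSSZ, mul(SSZ, SSSZ)), mul(Z, Z))
  step 2: add(S(add(SSZ, mul(SSZ, SSSZ))), mul(Z, Z))
  step 3: S(add(add(SSZ, mul(SSZ, SSSZ)), mul(Z, Z)))
  step 4: S(add(S(add(SZ, mul(SSZ, SSSZ))), mul(Z, Z)))
  step 5: S(S(add(add(SZ, mul(SSZ, SSSZ)), mul(Z, Z))))
  step 6: S(S(add(S(add(Z, mul(SSZ, SSSZ))), mul(Z, Z))))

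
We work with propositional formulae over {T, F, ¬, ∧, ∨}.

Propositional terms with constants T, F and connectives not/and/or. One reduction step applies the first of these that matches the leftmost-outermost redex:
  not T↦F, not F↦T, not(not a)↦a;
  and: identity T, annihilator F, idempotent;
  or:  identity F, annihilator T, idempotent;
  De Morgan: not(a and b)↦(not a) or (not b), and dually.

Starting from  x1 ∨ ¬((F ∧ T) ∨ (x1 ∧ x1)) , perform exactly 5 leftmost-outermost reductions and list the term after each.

  start: x1 ∨ ¬((F ∧ T) ∨ (x1 ∧ x1))
  step 1: x1 ∨ (¬(F ∧ T) ∧ ¬(x1 ∧ x1))
  step 2: x1 ∨ ((¬F ∨ ¬T) ∧ ¬(x1 ∧ x1))
  step 3: x1 ∨ ((T ∨ ¬T) ∧ ¬(x1 ∧ x1))
  step 4: x1 ∨ (T ∧ ¬(x1 ∧ x1))
  step 5: x1 ∨ ¬(x1 ∧ x1)

Answer: after 5 steps: x1 ∨ ¬(x1 ∧ x1)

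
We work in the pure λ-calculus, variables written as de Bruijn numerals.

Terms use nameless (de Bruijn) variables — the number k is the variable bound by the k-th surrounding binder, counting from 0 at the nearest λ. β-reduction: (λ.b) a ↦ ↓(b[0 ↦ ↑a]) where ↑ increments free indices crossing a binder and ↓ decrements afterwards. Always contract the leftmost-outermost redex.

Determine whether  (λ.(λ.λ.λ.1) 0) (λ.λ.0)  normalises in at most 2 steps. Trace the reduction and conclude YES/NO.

Answer: YES — reaches normal form λ.λ.1 in 2 ≤ 2 steps

Working:
  start: (λ.(λ.λ.λ.1) 0) (λ.λ.0)
  [1] (λ.λ.λ.1) (λ.λ.0)
  [2] λ.λ.1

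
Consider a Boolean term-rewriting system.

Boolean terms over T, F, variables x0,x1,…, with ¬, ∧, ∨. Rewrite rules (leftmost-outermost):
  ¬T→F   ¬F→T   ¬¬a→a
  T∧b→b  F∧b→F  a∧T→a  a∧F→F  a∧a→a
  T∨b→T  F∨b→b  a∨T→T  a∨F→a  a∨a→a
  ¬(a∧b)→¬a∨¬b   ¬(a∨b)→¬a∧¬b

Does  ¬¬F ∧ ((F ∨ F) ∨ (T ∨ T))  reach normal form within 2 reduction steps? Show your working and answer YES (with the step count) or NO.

Answer: YES — reaches normal form F in 2 ≤ 2 steps

Derivation:
  start: ¬¬F ∧ ((F ∨ F) ∨ (T ∨ T))
  step 1: F ∧ ((F ∨ F) ∨ (T ∨ T))
  step 2: F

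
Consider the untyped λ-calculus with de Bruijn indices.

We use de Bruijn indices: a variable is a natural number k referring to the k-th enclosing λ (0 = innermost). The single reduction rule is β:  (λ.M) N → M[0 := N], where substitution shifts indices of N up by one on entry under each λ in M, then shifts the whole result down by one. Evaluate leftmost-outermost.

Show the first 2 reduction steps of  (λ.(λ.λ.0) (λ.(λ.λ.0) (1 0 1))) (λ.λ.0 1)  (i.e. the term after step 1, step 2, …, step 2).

  start: (λ.(λ.λ.0) (λ.(λ.λ.0) (1 0 1))) (λ.λ.0 1)
  →1  (λ.λ.0) (λ.(λ.λ.0) ((λ.λ.0 1) 0 (λ.λ.0 1)))
  →2  λ.0

Answer: after 2 steps: λ.0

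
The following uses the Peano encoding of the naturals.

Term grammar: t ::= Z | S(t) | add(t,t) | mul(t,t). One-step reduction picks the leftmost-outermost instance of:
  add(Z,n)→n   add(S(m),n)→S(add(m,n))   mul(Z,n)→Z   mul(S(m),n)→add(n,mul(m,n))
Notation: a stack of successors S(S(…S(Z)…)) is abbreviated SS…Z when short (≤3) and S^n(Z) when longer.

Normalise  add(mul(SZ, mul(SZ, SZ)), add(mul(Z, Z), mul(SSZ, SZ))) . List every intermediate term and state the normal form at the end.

  start: add(mul(SZ, mul(SZ, SZ)), add(mul(Z, Z), mul(SSZ, SZ)))
  step 1: add(add(mul(SZ, SZ), mul(Z, mul(SZ, SZ))), add(mul(Z, Z), mul(SSZ, SZ)))
  step 2: add(add(add(SZ, mul(Z, SZ)), mul(Z, mul(SZ, SZ))), add(mul(Z, Z), mul(SSZ, SZ)))
  step 3: add(add(S(add(Z, mul(Z, SZ))), mul(Z, mul(SZ, SZ))), add(mul(Z, Z), mul(SSZ, SZ)))
  step 4: add(S(add(add(Z, mul(Z, SZ)), mul(Z, mul(SZ, SZ)))), add(mul(Z, Z), mul(SSZ, SZ)))
  step 5: S(add(add(add(Z, mul(Z, SZ)), mul(Z, mul(SZ, SZ))), add(mul(Z, Z), mul(SSZ, SZ))))
  step 6: S(add(add(mul(Z, SZ), mul(Z, mul(SZ, SZ))), add(mul(Z, Z), mul(SSZ, SZ))))
  step 7: S(add(add(Z, mul(Z, mul(SZ, SZ))), add(mul(Z, Z), mul(SSZ, SZ))))
  step 8: S(add(mul(Z, mul(SZ, SZ)), add(mul(Z, Z), mul(SSZ, SZ))))
  step 9: S(add(Z, add(mul(Z, Z), mul(SSZ, SZ))))
  step 10: S(add(mul(Z, Z), mul(SSZ, SZ)))
  step 11: S(add(Z, mul(SSZ, SZ)))
  step 12: S(mul(SSZ, SZ))
  step 13: S(add(SZ, mul(SZ, SZ)))
  step 14: S(S(add(Z, mul(SZ, SZ))))
  step 15: S(S(mul(SZ, SZ)))
  step 16: S(S(add(SZ, mul(Z, SZ))))
  step 17: S(S(S(add(Z, mul(Z, SZ)))))
  step 18: S(S(S(mul(Z, SZ))))
  step 19: SSSZ

Answer: normal form = SSSZ  (in 19 steps)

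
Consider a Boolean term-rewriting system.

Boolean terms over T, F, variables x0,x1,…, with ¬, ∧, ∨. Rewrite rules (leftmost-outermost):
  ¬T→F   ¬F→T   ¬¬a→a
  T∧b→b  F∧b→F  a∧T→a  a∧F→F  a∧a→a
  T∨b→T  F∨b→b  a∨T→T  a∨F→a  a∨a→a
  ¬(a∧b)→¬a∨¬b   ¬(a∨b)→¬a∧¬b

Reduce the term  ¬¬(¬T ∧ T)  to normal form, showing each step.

Answer: normal form = F  (in 3 steps)

Derivation:
  start: ¬¬(¬T ∧ T)
  →1  ¬T ∧ T
  →2  ¬T
  →3  F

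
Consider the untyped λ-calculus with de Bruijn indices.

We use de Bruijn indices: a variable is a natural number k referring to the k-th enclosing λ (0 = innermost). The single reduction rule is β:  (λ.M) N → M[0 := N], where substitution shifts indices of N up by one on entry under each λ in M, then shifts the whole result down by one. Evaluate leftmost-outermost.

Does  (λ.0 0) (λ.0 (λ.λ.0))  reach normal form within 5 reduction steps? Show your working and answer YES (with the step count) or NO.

Answer: YES — reaches normal form λ.0 in 4 ≤ 5 steps

Derivation:
  start: (λ.0 0) (λ.0 (λ.λ.0))
  →1  (λ.0 (λ.λ.0)) (λ.0 (λ.λ.0))
  →2  (λ.0 (λ.λ.0)) (λ.λ.0)
  →3  (λ.λ.0) (λ.λ.0)
  →4  λ.0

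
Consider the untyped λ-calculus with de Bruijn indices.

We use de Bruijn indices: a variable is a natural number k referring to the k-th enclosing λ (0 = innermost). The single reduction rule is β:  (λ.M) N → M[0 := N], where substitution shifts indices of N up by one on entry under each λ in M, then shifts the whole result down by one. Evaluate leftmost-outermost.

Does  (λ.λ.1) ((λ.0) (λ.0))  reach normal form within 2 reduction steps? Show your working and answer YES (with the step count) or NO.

Answer: YES — reaches normal form λ.λ.0 in 2 ≤ 2 steps

Derivation:
  start: (λ.λ.1) ((λ.0) (λ.0))
  [1] λ.(λ.0) (λ.0)
  [2] λ.λ.0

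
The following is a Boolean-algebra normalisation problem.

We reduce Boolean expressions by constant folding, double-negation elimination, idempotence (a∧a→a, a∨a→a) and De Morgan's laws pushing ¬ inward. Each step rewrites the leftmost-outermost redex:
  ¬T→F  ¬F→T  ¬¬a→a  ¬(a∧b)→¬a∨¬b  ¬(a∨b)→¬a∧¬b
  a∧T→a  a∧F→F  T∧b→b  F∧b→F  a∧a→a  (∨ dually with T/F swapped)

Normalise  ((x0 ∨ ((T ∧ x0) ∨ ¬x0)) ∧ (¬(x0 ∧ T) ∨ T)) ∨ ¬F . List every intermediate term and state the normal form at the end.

Answer: normal form = T  (in 5 steps)

Working:
  start: ((x0 ∨ ((T ∧ x0) ∨ ¬x0)) ∧ (¬(x0 ∧ T) ∨ T)) ∨ ¬F
  →1  ((x0 ∨ (x0 ∨ ¬x0)) ∧ (¬(x0 ∧ T) ∨ T)) ∨ ¬F
  →2  ((x0 ∨ (x0 ∨ ¬x0)) ∧ T) ∨ ¬F
  →3  (x0 ∨ (x0 ∨ ¬x0)) ∨ ¬F
  →4  (x0 ∨ (x0 ∨ ¬x0)) ∨ T
  →5  T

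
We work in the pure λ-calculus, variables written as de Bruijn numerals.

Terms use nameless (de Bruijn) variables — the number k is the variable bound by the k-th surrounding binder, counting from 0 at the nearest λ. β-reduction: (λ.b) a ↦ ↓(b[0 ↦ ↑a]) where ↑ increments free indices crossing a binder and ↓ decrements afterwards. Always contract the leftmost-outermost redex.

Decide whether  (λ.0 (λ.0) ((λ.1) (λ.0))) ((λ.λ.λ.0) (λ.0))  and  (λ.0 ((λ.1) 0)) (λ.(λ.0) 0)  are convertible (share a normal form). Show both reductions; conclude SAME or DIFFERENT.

Answer: DIFFERENT — A ⇓ λ.λ.0, B ⇓ λ.0

Reduction:
Term A:
  start: (λ.0 (λ.0) ((λ.1) (λ.0))) ((λ.λ.λ.0) (λ.0))
  [1] (λ.λ.λ.0) (λ.0) (λ.0) ((λ.(λ.λ.λ.0) (λ.0)) (λ.0))
  [2] (λ.λ.0) (λ.0) ((λ.(λ.λ.λ.0) (λ.0)) (λ.0))
  [3] (λ.0) ((λ.(λ.λ.λ.0) (λ.0)) (λ.0))
  [4] (λ.(λ.λ.λ.0) (λ.0)) (λ.0)
  [5] (λ.λ.λ.0) (λ.0)
  [6] λ.λ.0

Term B:
  start: (λ.0 ((λ.1) 0)) (λ.(λ.0) 0)
  [1] (λ.(λ.0) 0) ((λ.λ.(λ.0) 0) (λ.(λ.0) 0))
  [2] (λ.0) ((λ.λ.(λ.0) 0) (λ.(λ.0) 0))
  [3] (λ.λ.(λ.0) 0) (λ.(λ.0) 0)
  [4] λ.(λ.0) 0
  [5] λ.0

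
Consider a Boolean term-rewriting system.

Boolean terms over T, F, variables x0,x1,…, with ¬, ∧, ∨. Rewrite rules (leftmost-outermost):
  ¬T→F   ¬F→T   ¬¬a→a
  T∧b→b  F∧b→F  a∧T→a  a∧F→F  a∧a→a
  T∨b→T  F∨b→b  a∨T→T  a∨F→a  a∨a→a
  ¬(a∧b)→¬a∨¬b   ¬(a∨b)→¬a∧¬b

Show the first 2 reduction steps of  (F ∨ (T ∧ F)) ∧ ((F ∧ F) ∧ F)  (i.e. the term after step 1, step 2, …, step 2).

  start: (F ∨ (T ∧ F)) ∧ ((F ∧ F) ∧ F)
  →1  (T ∧ F) ∧ ((F ∧ F) ∧ F)
  →2  F ∧ ((F ∧ F) ∧ F)

Answer: after 2 steps: F ∧ ((F ∧ F) ∧ F)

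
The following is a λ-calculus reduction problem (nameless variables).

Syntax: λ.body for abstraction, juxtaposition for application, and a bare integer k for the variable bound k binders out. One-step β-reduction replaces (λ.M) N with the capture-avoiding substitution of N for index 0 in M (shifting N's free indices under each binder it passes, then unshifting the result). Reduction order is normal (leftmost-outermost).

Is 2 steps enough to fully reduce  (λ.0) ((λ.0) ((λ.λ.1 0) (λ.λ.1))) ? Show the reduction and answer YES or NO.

  start: (λ.0) ((λ.0) ((λ.λ.1 0) (λ.λ.1)))
  [1] (λ.0) ((λ.λ.1 0) (λ.λ.1))
  [2] (λ.λ.1 0) (λ.λ.1)

Answer: NO — after 2 steps the term is (λ.λ.1 0) (λ.λ.1), not yet normal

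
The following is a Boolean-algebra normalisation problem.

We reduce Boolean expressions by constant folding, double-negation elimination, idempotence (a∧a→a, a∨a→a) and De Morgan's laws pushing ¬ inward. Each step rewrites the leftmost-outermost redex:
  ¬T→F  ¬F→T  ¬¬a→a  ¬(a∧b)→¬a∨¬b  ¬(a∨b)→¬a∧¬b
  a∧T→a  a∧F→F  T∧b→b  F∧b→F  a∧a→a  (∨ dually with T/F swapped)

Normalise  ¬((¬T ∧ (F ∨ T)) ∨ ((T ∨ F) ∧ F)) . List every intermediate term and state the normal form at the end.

Answer: normal form = T  (in 11 steps)

Reduction:
  start: ¬((¬T ∧ (F ∨ T)) ∨ ((T ∨ F) ∧ F))
  [1] ¬(¬T ∧ (F ∨ T)) ∧ ¬((T ∨ F) ∧ F)
  [2] (¬¬T ∨ ¬(F ∨ T)) ∧ ¬((T ∨ F) ∧ F)
  [3] (T ∨ ¬(F ∨ T)) ∧ ¬((T ∨ F) ∧ F)
  [4] T ∧ ¬((T ∨ F) ∧ F)
  [5] ¬((T ∨ F) ∧ F)
  [6] ¬(T ∨ F) ∨ ¬F
  [7] (¬T ∧ ¬F) ∨ ¬F
  [8] (F ∧ ¬F) ∨ ¬F
  [9] F ∨ ¬F
  [10] ¬F
  [11] T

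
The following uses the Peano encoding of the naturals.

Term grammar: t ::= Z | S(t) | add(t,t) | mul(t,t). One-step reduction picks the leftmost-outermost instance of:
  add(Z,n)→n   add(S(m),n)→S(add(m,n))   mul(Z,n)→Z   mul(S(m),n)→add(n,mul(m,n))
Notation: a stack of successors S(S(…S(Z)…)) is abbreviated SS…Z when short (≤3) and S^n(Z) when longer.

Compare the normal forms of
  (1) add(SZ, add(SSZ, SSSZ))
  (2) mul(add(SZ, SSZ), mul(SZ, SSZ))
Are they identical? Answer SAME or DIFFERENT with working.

Term A:
  start: add(SZ, add(SSZ, SSSZ))
  step 1: S(add(Z, add(SSZ, SSSZ)))
  step 2: S(add(SSZ, SSSZ))
  step 3: S(S(add(SZ, SSSZ)))
  step 4: S(S(S(add(Z, SSSZ))))
  step 5: S^6(Z)

Term B:
  start: mul(add(SZ, SSZ), mul(SZ, SSZ))
  step 1: mul(S(add(Z, SSZ)), mul(SZ, SSZ))
  step 2: add(mul(SZ, SSZ), mul(add(Z, SSZ), mul(SZ, SSZ)))
  step 3: add(add(SSZ, mul(Z, SSZ)), mul(add(Z, SSZ), mul(SZ, SSZ)))
  step 4: add(S(add(SZ, mul(Z, SSZ))), mul(add(Z, SSZ), mul(SZ, SSZ)))
  step 5: S(add(add(SZ, mul(Z, SSZ)), mul(add(Z, SSZ), mul(SZ, SSZ))))
  step 6: S(add(S(add(Z, mul(Z, SSZ))), mul(add(Z, SSZ), mul(SZ, SSZ))))
  step 7: S(S(add(add(Z, mul(Z, SSZ)), mul(add(Z, SSZ), mul(SZ, SSZ)))))
  step 8: S(S(add(mul(Z, SSZ), mul(add(Z, SSZ), mul(SZ, SSZ)))))
  step 9: S(S(add(Z, mul(add(Z, SSZ), mul(SZ, SSZ)))))
  step 10: S(S(mul(add(Z, SSZ), mul(SZ, SSZ))))
  step 11: S(S(mul(SSZ, mul(SZ, SSZ))))
  step 12: S(S(add(mul(SZ, SSZ), mul(SZ, mul(SZ, SSZ)))))
  step 13: S(S(add(add(SSZ, mul(Z, SSZ)), mul(SZ, mul(SZ, SSZ)))))
  step 14: S(S(add(S(add(SZ, mul(Z, SSZ))), mul(SZ, mul(SZ, SSZ)))))
  step 15: S(S(S(add(add(SZ, mul(Z, SSZ)), mul(SZ, mul(SZ, SSZ))))))
  step 16: S(S(S(add(S(add(Z, mul(Z, SSZ))), mul(SZ, mul(SZ, SSZ))))))
  step 17: S(S(S(S(add(add(Z, mul(Z, SSZ)), mul(SZ, mul(SZ, SSZ)))))))
  step 18: S(S(S(S(add(mul(Z, SSZ), mul(SZ, mul(SZ, SSZ)))))))
  step 19: S(S(S(S(add(Z, mul(SZ, mul(SZ, SSZ)))))))
  step 20: S(S(S(S(mul(SZ, mul(SZ, SSZ))))))
  step 21: S(S(S(S(add(mul(SZ, SSZ), mul(Z, mul(SZ, SSZ)))))))
  step 22: S(S(S(S(add(add(SSZ, mul(Z, SSZ)), mul(Z, mul(SZ, SSZ)))))))
  step 23: S(S(S(S(add(S(add(SZ, mul(Z, SSZ))), mul(Z, mul(SZ, SSZ)))))))
  step 24: S(S(S(S(S(add(add(SZ, mul(Z, SSZ)), mul(Z, mul(SZ, SSZ))))))))
  step 25: S(S(S(S(S(add(S(add(Z, mul(Z, SSZ))), mul(Z, mul(SZ, SSZ))))))))
  step 26: S(S(S(S(S(S(add(add(Z, mul(Z, SSZ)), mul(Z, mul(SZ, SSZ)))))))))
  step 27: S(S(S(S(S(S(add(mul(Z, SSZ), mul(Z, mul(SZ, SSZ)))))))))
  step 28: S(S(S(S(S(S(add(Z, mul(Z, mul(SZ, SSZ)))))))))
  step 29: S(S(S(S(S(S(mul(Z, mul(SZ, SSZ))))))))
  step 30: S^6(Z)

Answer: SAME — A ⇓ S^6(Z), B ⇓ S^6(Z)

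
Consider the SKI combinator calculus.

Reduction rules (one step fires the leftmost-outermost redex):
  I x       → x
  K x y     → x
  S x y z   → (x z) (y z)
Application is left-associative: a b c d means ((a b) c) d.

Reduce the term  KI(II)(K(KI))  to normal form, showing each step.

Answer: normal form = K(KI)  (in 2 steps)

Working:
  start: KI(II)(K(KI))
  →1  I(K(KI))
  →2  K(KI)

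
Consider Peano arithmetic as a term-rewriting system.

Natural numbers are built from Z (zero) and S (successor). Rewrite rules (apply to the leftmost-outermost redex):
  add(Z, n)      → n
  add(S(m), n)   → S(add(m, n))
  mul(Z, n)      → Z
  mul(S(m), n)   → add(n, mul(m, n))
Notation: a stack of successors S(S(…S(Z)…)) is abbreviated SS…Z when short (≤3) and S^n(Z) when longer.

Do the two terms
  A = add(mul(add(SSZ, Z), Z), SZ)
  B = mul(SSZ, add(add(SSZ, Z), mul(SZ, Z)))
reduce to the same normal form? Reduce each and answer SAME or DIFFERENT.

Answer: DIFFERENT — A ⇓ SZ, B ⇓ S^4(Z)

Working:
Term A:
  start: add(mul(add(SSZ, Z), Z), SZ)
  [1] add(mul(S(add(SZ, Z)), Z), SZ)
  [2] add(add(Z, mul(add(SZ, Z), Z)), SZ)
  [3] add(mul(add(SZ, Z), Z), SZ)
  [4] add(mul(S(add(Z, Z)), Z), SZ)
  [5] add(add(Z, mul(add(Z, Z), Z)), SZ)
  [6] add(mul(add(Z, Z), Z), SZ)
  [7] add(mul(Z, Z), SZ)
  [8] add(Z, SZ)
  [9] SZ

Term B:
  start: mul(SSZ, add(add(SSZ, Z), mul(SZ, Z)))
  [1] add(add(add(SSZ, Z), mul(SZ, Z)), mul(SZ, add(add(SSZ, Z), mul(SZ, Z))))
  [2] add(add(S(add(SZ, Z)), mul(SZ, Z)), mul(SZ, add(add(SSZ, Z), mul(SZ, Z))))
  [3] add(S(add(add(SZ, Z), mul(SZ, Z))), mul(SZ, add(add(SSZ, Z), mul(SZ, Z))))
  [4] S(add(add(add(SZ, Z), mul(SZ, Z)), mul(SZ, add(add(SSZ, Z), mul(SZ, Z)))))
  [5] S(add(add(S(add(Z, Z)), mul(SZ, Z)), mul(SZ, add(add(SSZ, Z), mul(SZ, Z)))))
  [6] S(add(S(add(add(Z, Z), mul(SZ, Z))), mul(SZ, add(add(SSZ, Z), mul(SZ, Z)))))
  [7] S(S(add(add(add(Z, Z), mul(SZ, Z)), mul(SZ, add(add(SSZ, Z), mul(SZ, Z))))))
  [8] S(S(add(add(Z, mul(SZ, Z)), mul(SZ, add(add(SSZ, Z), mul(SZ, Z))))))
  [9] S(S(add(mul(SZ, Z), mul(SZ, add(add(SSZ, Z), mul(SZ, Z))))))
  [10] S(S(add(add(Z, mul(Z, Z)), mul(SZ, add(add(SSZ, Z), mul(SZ, Z))))))
  [11] S(S(add(mul(Z, Z), mul(SZ, add(add(SSZ, Z), mul(SZ, Z))))))
  [12] S(S(add(Z, mul(SZ, add(add(SSZ, Z), mul(SZ, Z))))))
  [13] S(S(mul(SZ, add(add(SSZ, Z), mul(SZ, Z)))))
  [14] S(S(add(add(add(SSZ, Z), mul(SZ, Z)), mul(Z, add(add(SSZ, Z), mul(SZ, Z))))))
  [15] S(S(add(add(S(add(SZ, Z)), mul(SZ, Z)), mul(Z, add(add(SSZ, Z), mul(SZ, Z))))))
  [16] S(S(add(S(add(add(SZ, Z), mul(SZ, Z))), mul(Z, add(add(SSZ, Z), mul(SZ, Z))))))
  [17] S(S(S(add(add(add(SZ, Z), mul(SZ, Z)), mul(Z, add(add(SSZ, Z), mul(SZ, Z)))))))
  [18] S(S(S(add(add(S(add(Z, Z)), mul(SZ, Z)), mul(Z, add(add(SSZ, Z), mul(SZ, Z)))))))
  [19] S(S(S(add(S(add(add(Z, Z), mul(SZ, Z))), mul(Z, add(add(SSZ, Z), mul(SZ, Z)))))))
  [20] S(S(S(S(add(add(add(Z, Z), mul(SZ, Z)), mul(Z, add(add(SSZ, Z), mul(SZ, Z))))))))
  [21] S(S(S(S(add(add(Z, mul(SZ, Z)), mul(Z, add(add(SSZ, Z), mul(SZ, Z))))))))
  [22] S(S(S(S(add(mul(SZ, Z), mul(Z, add(add(SSZ, Z), mul(SZ, Z))))))))
  [23] S(S(S(S(add(add(Z, mul(Z, Z)), mul(Z, add(add(SSZ, Z), mul(SZ, Z))))))))
  [24] S(S(S(S(add(mul(Z, Z), mul(Z, add(add(SSZ, Z), mul(SZ, Z))))))))
  [25] S(S(S(S(add(Z, mul(Z, add(add(SSZ, Z), mul(SZ, Z))))))))
  [26] S(S(S(S(mul(Z, add(add(SSZ, Z), mul(SZ, Z)))))))
  [27] S^4(Z)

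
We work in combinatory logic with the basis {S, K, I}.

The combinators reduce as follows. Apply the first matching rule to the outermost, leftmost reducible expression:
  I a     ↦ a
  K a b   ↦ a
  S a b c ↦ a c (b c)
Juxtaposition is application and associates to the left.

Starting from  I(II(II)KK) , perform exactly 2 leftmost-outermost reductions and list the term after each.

  start: I(II(II)KK)
  →1  II(II)KK
  →2  I(II)KK

Answer: after 2 steps: I(II)KK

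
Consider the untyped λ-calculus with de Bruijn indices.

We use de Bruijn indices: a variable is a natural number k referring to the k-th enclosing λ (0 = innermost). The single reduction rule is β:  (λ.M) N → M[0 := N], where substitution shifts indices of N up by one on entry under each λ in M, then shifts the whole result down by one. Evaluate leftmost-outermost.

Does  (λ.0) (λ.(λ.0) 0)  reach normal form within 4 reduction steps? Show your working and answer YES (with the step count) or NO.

  start: (λ.0) (λ.(λ.0) 0)
  →1  λ.(λ.0) 0
  →2  λ.0

Answer: YES — reaches normal form λ.0 in 2 ≤ 4 steps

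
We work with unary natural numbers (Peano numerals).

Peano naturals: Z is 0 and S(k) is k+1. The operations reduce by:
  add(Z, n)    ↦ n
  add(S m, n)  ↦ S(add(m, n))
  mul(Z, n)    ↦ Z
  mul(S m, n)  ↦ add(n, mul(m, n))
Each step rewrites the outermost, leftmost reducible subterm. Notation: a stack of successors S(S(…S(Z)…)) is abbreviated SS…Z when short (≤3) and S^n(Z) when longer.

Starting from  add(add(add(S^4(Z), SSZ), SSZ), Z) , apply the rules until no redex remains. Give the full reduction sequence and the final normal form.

Answer: normal form = S^8(Z)  (in 21 steps)

Derivation:
  start: add(add(add(S^4(Z), SSZ), SSZ), Z)
  [1] add(add(S(add(SSSZ, SSZ)), SSZ), Z)
  [2] add(S(add(add(SSSZ, SSZ), SSZ)), Z)
  [3] S(add(add(add(SSSZ, SSZ), SSZ), Z))
  [4] S(add(add(S(add(SSZ, SSZ)), SSZ), Z))
  [5] S(add(S(add(add(SSZ, SSZ), SSZ)), Z))
  [6] S(S(add(add(add(SSZ, SSZ), SSZ), Z)))
  [7] S(S(add(add(S(add(SZ, SSZ)), SSZ), Z)))
  [8] S(S(add(S(add(add(SZ, SSZ), SSZ)), Z)))
  [9] S(S(S(add(add(add(SZ, SSZ), SSZ), Z))))
  [10] S(S(S(add(add(S(add(Z, SSZ)), SSZ), Z))))
  [11] S(S(S(add(S(add(add(Z, SSZ), SSZ)), Z))))
  [12] S(S(S(S(add(add(add(Z, SSZ), SSZ), Z)))))
  [13] S(S(S(S(add(add(SSZ, SSZ), Z)))))
  [14] S(S(S(S(add(S(add(SZ, SSZ)), Z)))))
  [15] S(S(S(S(S(add(add(SZ, SSZ), Z))))))
  [16] S(S(S(S(S(add(S(add(Z, SSZ)), Z))))))
  [17] S(S(S(S(S(S(add(add(Z, SSZ), Z)))))))
  [18] S(S(S(S(S(S(add(SSZ, Z)))))))
  [19] S(S(S(S(S(S(S(add(SZ, Z))))))))
  [20] S(S(S(S(S(S(S(S(add(Z, Z)))))))))
  [21] S^8(Z)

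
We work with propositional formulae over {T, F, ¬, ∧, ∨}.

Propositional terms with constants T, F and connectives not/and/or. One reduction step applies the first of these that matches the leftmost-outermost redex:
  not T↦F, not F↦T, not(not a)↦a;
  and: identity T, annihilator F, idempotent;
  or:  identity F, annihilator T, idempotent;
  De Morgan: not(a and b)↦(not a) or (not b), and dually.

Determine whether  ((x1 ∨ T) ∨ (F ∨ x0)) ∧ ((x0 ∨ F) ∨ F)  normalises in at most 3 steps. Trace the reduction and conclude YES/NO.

Answer: NO — after 3 steps the term is (x0 ∨ F) ∨ F, not yet normal

Working:
  start: ((x1 ∨ T) ∨ (F ∨ x0)) ∧ ((x0 ∨ F) ∨ F)
  [1] (T ∨ (F ∨ x0)) ∧ ((x0 ∨ F) ∨ F)
  [2] T ∧ ((x0 ∨ F) ∨ F)
  [3] (x0 ∨ F) ∨ F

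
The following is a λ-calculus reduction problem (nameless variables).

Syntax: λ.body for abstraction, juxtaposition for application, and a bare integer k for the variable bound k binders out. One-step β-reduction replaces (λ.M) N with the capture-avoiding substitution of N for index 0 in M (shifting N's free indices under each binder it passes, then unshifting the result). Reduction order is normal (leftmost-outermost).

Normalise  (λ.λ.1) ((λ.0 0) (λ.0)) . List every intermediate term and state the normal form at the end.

Answer: normal form = λ.λ.0  (in 3 steps)

Derivation:
  start: (λ.λ.1) ((λ.0 0) (λ.0))
  →1  λ.(λ.0 0) (λ.0)
  →2  λ.(λ.0) (λ.0)
  →3  λ.λ.0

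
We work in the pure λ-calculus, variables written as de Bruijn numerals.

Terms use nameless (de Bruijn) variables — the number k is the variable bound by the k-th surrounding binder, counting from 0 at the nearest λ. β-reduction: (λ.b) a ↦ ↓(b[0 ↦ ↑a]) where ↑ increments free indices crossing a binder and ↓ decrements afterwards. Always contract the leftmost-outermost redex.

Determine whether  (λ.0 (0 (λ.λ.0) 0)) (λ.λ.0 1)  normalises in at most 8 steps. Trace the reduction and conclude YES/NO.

Answer: YES — reaches normal form λ.0 (λ.0 (λ.λ.0)) in 5 ≤ 8 steps

Reduction:
  start: (λ.0 (0 (λ.λ.0) 0)) (λ.λ.0 1)
  step 1: (λ.λ.0 1) ((λ.λ.0 1) (λ.λ.0) (λ.λ.0 1))
  step 2: λ.0 ((λ.λ.0 1) (λ.λ.0) (λ.λ.0 1))
  step 3: λ.0 ((λ.0 (λ.λ.0)) (λ.λ.0 1))
  step 4: λ.0 ((λ.λ.0 1) (λ.λ.0))
  step 5: λ.0 (λ.0 (λ.λ.0))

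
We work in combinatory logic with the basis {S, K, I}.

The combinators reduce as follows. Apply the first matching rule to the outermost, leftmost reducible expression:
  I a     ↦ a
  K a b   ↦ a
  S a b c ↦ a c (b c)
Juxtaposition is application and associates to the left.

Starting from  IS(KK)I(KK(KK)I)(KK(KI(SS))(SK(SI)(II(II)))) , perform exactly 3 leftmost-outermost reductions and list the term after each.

Answer: after 3 steps: K(I(KK(KK)I))(KK(KI(SS))(SK(SI)(II(II))))

Working:
  start: IS(KK)I(KK(KK)I)(KK(KI(SS))(SK(SI)(II(II))))
  [1] S(KK)I(KK(KK)I)(KK(KI(SS))(SK(SI)(II(II))))
  [2] KK(KK(KK)I)(I(KK(KK)I))(KK(KI(SS))(SK(SI)(II(II))))
  [3] K(I(KK(KK)I))(KK(KI(SS))(SK(SI)(II(II))))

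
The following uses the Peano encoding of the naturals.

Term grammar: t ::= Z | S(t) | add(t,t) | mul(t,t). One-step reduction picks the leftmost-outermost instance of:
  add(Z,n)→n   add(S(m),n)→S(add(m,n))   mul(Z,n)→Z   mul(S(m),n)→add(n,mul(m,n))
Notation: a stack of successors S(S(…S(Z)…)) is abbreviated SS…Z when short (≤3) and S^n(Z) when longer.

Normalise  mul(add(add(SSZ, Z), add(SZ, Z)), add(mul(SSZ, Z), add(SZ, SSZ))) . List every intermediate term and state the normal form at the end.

  start: mul(add(add(SSZ, Z), add(SZ, Z)), add(mul(SSZ, Z), add(SZ, SSZ)))
  step 1: mul(add(S(add(SZ, Z)), add(SZ, Z)), add(mul(SSZ, Z), add(SZ, SSZ)))
  step 2: mul(S(add(add(SZ, Z), add(SZ, Z))), add(mul(SSZ, Z), add(SZ, SSZ)))
  step 3: add(add(mul(SSZ, Z), add(SZ, SSZ)), mul(add(add(SZ, Z), add(SZ, Z)), add(mul(SSZ, Z), add(SZ, SSZ))))
  step 4: add(add(add(Z, mul(SZ, Z)), add(SZ, SSZ)), mul(add(add(SZ, Z), add(SZ, Z)), add(mul(SSZ, Z), add(SZ, SSZ))))
  step 5: add(add(mul(SZ, Z), add(SZ, SSZ)), mul(add(add(SZ, Z), add(SZ, Z)), add(mul(SSZ, Z), add(SZ, SSZ))))
  step 6: add(add(add(Z, mul(Z, Z)), add(SZ, SSZ)), mul(add(add(SZ, Z), add(SZ, Z)), add(mul(SSZ, Z), add(SZ, SSZ))))
  step 7: add(add(mul(Z, Z), add(SZ, SSZ)), mul(add(add(SZ, Z), add(SZ, Z)), add(mul(SSZ, Z), add(SZ, SSZ))))
  step 8: add(add(Z, add(SZ, SSZ)), mul(add(add(SZ, Z), add(SZ, Z)), add(mul(SSZ, Z), add(SZ, SSZ))))
  step 9: add(add(SZ, SSZ), mul(add(add(SZ, Z), add(SZ, Z)), add(mul(SSZ, Z), add(SZ, SSZ))))
  step 10: add(S(add(Z, SSZ)), mul(add(add(SZ, Z), add(SZ, Z)), add(mul(SSZ, Z), add(SZ, SSZ))))
  step 11: S(add(add(Z, SSZ), mul(add(add(SZ, Z), add(SZ, Z)), add(mul(SSZ, Z), add(SZ, SSZ)))))
  step 12: S(add(SSZ, mul(add(add(SZ, Z), add(SZ, Z)), add(mul(SSZ, Z), add(SZ, SSZ)))))
  step 13: S(S(add(SZ, mul(add(add(SZ, Z), add(SZ, Z)), add(mul(SSZ, Z), add(SZ, SSZ))))))
  step 14: S(S(S(add(Z, mul(add(add(SZ, Z), add(SZ, Z)), add(mul(SSZ, Z), add(SZ, SSZ)))))))
  step 15: S(S(S(mul(add(add(SZ, Z), add(SZ, Z)), add(mul(SSZ, Z), add(SZ, SSZ))))))
  step 16: S(S(S(mul(add(S(add(Z, Z)), add(SZ, Z)), add(mul(SSZ, Z), add(SZ, SSZ))))))
  step 17: S(S(S(mul(S(add(add(Z, Z), add(SZ, Z))), add(mul(SSZ, Z), add(SZ, SSZ))))))
  step 18: S(S(S(add(add(mul(SSZ, Z), add(SZ, SSZ)), mul(add(add(Z, Z), add(SZ, Z)), add(mul(SSZ, Z), add(SZ, SSZ)))))))
  step 19: S(S(S(add(add(add(Z, mul(SZ, Z)), add(SZ, SSZ)), mul(add(add(Z, Z), add(SZ, Z)), add(mul(SSZ, Z), add(SZ, SSZ)))))))
  step 20: S(S(S(add(add(mul(SZ, Z), add(SZ, SSZ)), mul(add(add(Z, Z), add(SZ, Z)), add(mul(SSZ, Z), add(SZ, SSZ)))))))
  step 21: S(S(S(add(add(add(Z, mul(Z, Z)), add(SZ, SSZ)), mul(add(add(Z, Z), add(SZ, Z)), add(mul(SSZ, Z), add(SZ, SSZ)))))))
  step 22: S(S(S(add(add(mul(Z, Z), add(SZ, SSZ)), mul(add(add(Z, Z), add(SZ, Z)), add(mul(SSZ, Z), add(SZ, SSZ)))))))
  step 23: S(S(S(add(add(Z, add(SZ, SSZ)), mul(add(add(Z, Z), add(SZ, Z)), add(mul(SSZ, Z), add(SZ, SSZ)))))))
  step 24: S(S(S(add(add(SZ, SSZ), mul(add(add(Z, Z), add(SZ, Z)), add(mul(SSZ, Z), add(SZ, SSZ)))))))
  step 25: S(S(S(add(S(add(Z, SSZ)), mul(add(add(Z, Z), add(SZ, Z)), add(mul(SSZ, Z), add(SZ, SSZ)))))))
  step 26: S(S(S(S(add(add(Z, SSZ), mul(add(add(Z, Z), add(SZ, Z)), add(mul(SSZ, Z), add(SZ, SSZ))))))))
  step 27: S(S(S(S(add(SSZ, mul(add(add(Z, Z), add(SZ, Z)), add(mul(SSZ, Z), add(SZ, SSZ))))))))
  step 28: S(S(S(S(S(add(SZ, mul(add(add(Z, Z), add(SZ, Z)), add(mul(SSZ, Z), add(SZ, SSZ)))))))))
  step 29: S(S(S(S(S(S(add(Z, mul(add(add(Z, Z), add(SZ, Z)), add(mul(SSZ, Z), add(SZ, SSZ))))))))))
  step 30: S(S(S(S(S(S(mul(add(add(Z, Z), add(SZ, Z)), add(mul(SSZ, Z), add(SZ, SSZ)))))))))
  step 31: S(S(S(S(S(S(mul(add(Z, add(SZ, Z)), add(mul(SSZ, Z), add(SZ, SSZ)))))))))
  step 32: S(S(S(S(S(S(mul(add(SZ, Z), add(mul(SSZ, Z), add(SZ, SSZ)))))))))
  step 33: S(S(S(S(S(S(mul(S(add(Z, Z)), add(mul(SSZ, Z), add(SZ, SSZ)))))))))
  step 34: S(S(S(S(S(S(add(add(mul(SSZ, Z), add(SZ, SSZ)), mul(add(Z, Z), add(mul(SSZ, Z), add(SZ, SSZ))))))))))
  step 35: S(S(S(S(S(S(add(add(add(Z, mul(SZ, Z)), add(SZ, SSZ)), mul(add(Z, Z), add(mul(SSZ, Z), add(SZ, SSZ))))))))))
  step 36: S(S(S(S(S(S(add(add(mul(SZ, Z), add(SZ, SSZ)), mul(add(Z, Z), add(mul(SSZ, Z), add(SZ, SSZ))))))))))
  step 37: S(S(S(S(S(S(add(add(add(Z, mul(Z, Z)), add(SZ, SSZ)), mul(add(Z, Z), add(mul(SSZ, Z), add(SZ, SSZ))))))))))
  step 38: S(S(S(S(S(S(add(add(mul(Z, Z), add(SZ, SSZ)), mul(add(Z, Z), add(mul(SSZ, Z), add(SZ, SSZ))))))))))
  step 39: S(S(S(S(S(S(add(add(Z, add(SZ, SSZ)), mul(add(Z, Z), add(mul(SSZ, Z), add(SZ, SSZ))))))))))
  step 40: S(S(S(S(S(S(add(add(SZ, SSZ), mul(add(Z, Z), add(mul(SSZ, Z), add(SZ, SSZ))))))))))
  step 41: S(S(S(S(S(S(add(S(add(Z, SSZ)), mul(add(Z, Z), add(mul(SSZ, Z), add(SZ, SSZ))))))))))
  step 42: S(S(S(S(S(S(S(add(add(Z, SSZ), mul(add(Z, Z), add(mul(SSZ, Z), add(SZ, SSZ)))))))))))
  step 43: S(S(S(S(S(S(S(add(SSZ, mul(add(Z, Z), add(mul(SSZ, Z), add(SZ, SSZ)))))))))))
  step 44: S(S(S(S(S(S(S(S(add(SZ, mul(add(Z, Z), add(mul(SSZ, Z), add(SZ, SSZ))))))))))))
  step 45: S(S(S(S(S(S(S(S(S(add(Z, mul(add(Z, Z), add(mul(SSZ, Z), add(SZ, SSZ)))))))))))))
  step 46: S(S(S(S(S(S(S(S(S(mul(add(Z, Z), add(mul(SSZ, Z), add(SZ, SSZ))))))))))))
  step 47: S(S(S(S(S(S(S(S(S(mul(Z, add(mul(SSZ, Z), add(SZ, SSZ))))))))))))
  step 48: S^9(Z)

Answer: normal form = S^9(Z)  (in 48 steps)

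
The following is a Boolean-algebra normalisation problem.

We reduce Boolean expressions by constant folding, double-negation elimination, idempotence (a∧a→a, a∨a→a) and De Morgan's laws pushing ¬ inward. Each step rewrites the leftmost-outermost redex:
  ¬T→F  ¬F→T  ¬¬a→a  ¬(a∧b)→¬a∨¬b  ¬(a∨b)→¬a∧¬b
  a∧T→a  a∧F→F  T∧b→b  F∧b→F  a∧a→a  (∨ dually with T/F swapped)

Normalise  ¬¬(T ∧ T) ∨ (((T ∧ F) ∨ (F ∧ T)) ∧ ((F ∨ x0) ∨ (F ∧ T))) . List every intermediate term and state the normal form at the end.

Answer: normal form = T  (in 3 steps)

Working:
  start: ¬¬(T ∧ T) ∨ (((T ∧ F) ∨ (F ∧ T)) ∧ ((F ∨ x0) ∨ (F ∧ T)))
  →1  (T ∧ T) ∨ (((T ∧ F) ∨ (F ∧ T)) ∧ ((F ∨ x0) ∨ (F ∧ T)))
  →2  T ∨ (((T ∧ F) ∨ (F ∧ T)) ∧ ((F ∨ x0) ∨ (F ∧ T)))
  →3  T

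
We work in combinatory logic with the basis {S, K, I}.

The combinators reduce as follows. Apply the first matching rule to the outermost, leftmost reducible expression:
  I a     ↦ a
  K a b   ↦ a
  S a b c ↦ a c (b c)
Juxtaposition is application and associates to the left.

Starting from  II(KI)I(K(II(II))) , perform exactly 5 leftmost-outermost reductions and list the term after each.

  start: II(KI)I(K(II(II)))
  →1  I(KI)I(K(II(II)))
  →2  KII(K(II(II)))
  →3  I(K(II(II)))
  →4  K(II(II))
  →5  K(I(II))

Answer: after 5 steps: K(I(II))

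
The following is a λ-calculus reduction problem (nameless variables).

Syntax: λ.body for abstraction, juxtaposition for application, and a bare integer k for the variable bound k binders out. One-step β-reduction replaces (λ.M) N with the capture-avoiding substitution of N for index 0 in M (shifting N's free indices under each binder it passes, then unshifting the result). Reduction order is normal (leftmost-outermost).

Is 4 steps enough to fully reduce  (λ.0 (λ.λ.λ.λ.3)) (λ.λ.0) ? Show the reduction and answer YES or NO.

Answer: YES — reaches normal form λ.0 in 2 ≤ 4 steps

Reduction:
  start: (λ.0 (λ.λ.λ.λ.3)) (λ.λ.0)
  [1] (λ.λ.0) (λ.λ.λ.λ.3)
  [2] λ.0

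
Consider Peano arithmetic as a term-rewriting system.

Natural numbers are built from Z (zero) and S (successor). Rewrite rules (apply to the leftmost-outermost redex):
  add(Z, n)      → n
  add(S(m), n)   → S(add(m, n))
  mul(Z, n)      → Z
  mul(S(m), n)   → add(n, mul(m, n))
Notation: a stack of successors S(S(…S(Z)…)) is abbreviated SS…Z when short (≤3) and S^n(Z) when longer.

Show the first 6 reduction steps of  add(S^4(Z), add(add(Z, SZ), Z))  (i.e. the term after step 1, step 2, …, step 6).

Answer: after 6 steps: S(S(S(S(add(SZ, Z)))))

Derivation:
  start: add(S^4(Z), add(add(Z, SZ), Z))
  [1] S(add(SSSZ, add(add(Z, SZ), Z)))
  [2] S(S(add(SSZ, add(add(Z, SZ), Z))))
  [3] S(S(S(add(SZ, add(add(Z, SZ), Z)))))
  [4] S(S(S(S(add(Z, add(add(Z, SZ), Z))))))
  [5] S(S(S(S(add(add(Z, SZ), Z)))))
  [6] S(S(S(S(add(SZ, Z)))))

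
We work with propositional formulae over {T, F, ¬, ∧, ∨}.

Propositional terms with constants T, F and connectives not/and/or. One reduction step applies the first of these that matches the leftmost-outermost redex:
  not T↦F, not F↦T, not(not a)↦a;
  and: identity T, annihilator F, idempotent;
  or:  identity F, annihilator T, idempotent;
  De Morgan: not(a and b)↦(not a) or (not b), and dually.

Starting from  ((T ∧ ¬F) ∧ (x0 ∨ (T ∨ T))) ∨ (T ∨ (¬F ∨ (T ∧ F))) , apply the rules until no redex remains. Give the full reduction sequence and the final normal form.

Answer: normal form = T  (in 6 steps)

Reduction:
  start: ((T ∧ ¬F) ∧ (x0 ∨ (T ∨ T))) ∨ (T ∨ (¬F ∨ (T ∧ F)))
  →1  (¬F ∧ (x0 ∨ (T ∨ T))) ∨ (T ∨ (¬F ∨ (T ∧ F)))
  →2  (T ∧ (x0 ∨ (T ∨ T))) ∨ (T ∨ (¬F ∨ (T ∧ F)))
  →3  (x0 ∨ (T ∨ T)) ∨ (T ∨ (¬F ∨ (T ∧ F)))
  →4  (x0 ∨ T) ∨ (T ∨ (¬F ∨ (T ∧ F)))
  →5  T ∨ (T ∨ (¬F ∨ (T ∧ F)))
  →6  T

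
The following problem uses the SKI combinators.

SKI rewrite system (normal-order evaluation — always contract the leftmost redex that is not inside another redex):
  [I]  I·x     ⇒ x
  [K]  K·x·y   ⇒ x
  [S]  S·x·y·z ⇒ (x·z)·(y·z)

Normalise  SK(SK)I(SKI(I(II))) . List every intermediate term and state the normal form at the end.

Answer: normal form = I  (in 7 steps)

Working:
  start: SK(SK)I(SKI(I(II)))
  [1] KI(SKI)(SKI(I(II)))
  [2] I(SKI(I(II)))
  [3] SKI(I(II))
  [4] K(I(II))(I(I(II)))
  [5] I(II)
  [6] II
  [7] I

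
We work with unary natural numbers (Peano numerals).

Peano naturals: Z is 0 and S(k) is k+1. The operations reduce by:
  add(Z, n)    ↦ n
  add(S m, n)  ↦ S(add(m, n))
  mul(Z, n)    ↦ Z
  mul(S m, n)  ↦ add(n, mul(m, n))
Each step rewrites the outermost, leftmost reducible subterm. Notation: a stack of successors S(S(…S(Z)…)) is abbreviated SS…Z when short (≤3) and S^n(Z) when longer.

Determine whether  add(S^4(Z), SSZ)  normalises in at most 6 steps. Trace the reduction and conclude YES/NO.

  start: add(S^4(Z), SSZ)
  →1  S(add(SSSZ, SSZ))
  →2  S(S(add(SSZ, SSZ)))
  →3  S(S(S(add(SZ, SSZ))))
  →4  S(S(S(S(add(Z, SSZ)))))
  →5  S^6(Z)

Answer: YES — reaches normal form S^6(Z) in 5 ≤ 6 steps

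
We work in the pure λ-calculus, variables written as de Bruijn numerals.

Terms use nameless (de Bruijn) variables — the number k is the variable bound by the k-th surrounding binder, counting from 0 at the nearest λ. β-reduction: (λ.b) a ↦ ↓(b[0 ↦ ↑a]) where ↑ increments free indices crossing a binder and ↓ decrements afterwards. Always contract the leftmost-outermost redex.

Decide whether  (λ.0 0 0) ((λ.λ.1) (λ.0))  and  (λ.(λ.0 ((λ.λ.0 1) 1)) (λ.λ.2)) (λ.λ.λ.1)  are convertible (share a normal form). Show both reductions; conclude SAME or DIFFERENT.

Answer: DIFFERENT — A ⇓ λ.λ.0, B ⇓ λ.λ.λ.λ.1

Reduction:
Term A:
  start: (λ.0 0 0) ((λ.λ.1) (λ.0))
  →1  (λ.λ.1) (λ.0) ((λ.λ.1) (λ.0)) ((λ.λ.1) (λ.0))
  →2  (λ.λ.0) ((λ.λ.1) (λ.0)) ((λ.λ.1) (λ.0))
  →3  (λ.0) ((λ.λ.1) (λ.0))
  →4  (λ.λ.1) (λ.0)
  →5  λ.λ.0

Term B:
  start: (λ.(λ.0 ((λ.λ.0 1) 1)) (λ.λ.2)) (λ.λ.λ.1)
  →1  (λ.0 ((λ.λ.0 1) (λ.λ.λ.1))) (λ.λ.λ.λ.λ.1)
  →2  (λ.λ.λ.λ.λ.1) ((λ.λ.0 1) (λ.λ.λ.1))
  →3  λ.λ.λ.λ.1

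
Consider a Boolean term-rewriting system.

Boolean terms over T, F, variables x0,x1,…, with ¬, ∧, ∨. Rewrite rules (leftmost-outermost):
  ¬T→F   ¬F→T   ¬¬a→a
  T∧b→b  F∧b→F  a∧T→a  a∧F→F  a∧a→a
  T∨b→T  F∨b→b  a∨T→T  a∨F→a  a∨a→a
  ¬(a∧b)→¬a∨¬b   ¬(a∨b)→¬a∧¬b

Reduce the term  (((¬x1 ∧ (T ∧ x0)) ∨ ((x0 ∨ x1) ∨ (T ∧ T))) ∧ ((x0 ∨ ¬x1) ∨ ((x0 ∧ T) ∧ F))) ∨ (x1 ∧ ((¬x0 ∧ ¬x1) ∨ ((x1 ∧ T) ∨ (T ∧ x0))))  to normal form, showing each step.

  start: (((¬x1 ∧ (T ∧ x0)) ∨ ((x0 ∨ x1) ∨ (T ∧ T))) ∧ ((x0 ∨ ¬x1) ∨ ((x0 ∧ T) ∧ F))) ∨ (x1 ∧ ((¬x0 ∧ ¬x1) ∨ ((x1 ∧ T) ∨ (T ∧ x0))))
  →1  (((¬x1 ∧ x0) ∨ ((x0 ∨ x1) ∨ (T ∧ T))) ∧ ((x0 ∨ ¬x1) ∨ ((x0 ∧ T) ∧ F))) ∨ (x1 ∧ ((¬x0 ∧ ¬x1) ∨ ((x1 ∧ T) ∨ (T ∧ x0))))
  →2  (((¬x1 ∧ x0) ∨ ((x0 ∨ x1) ∨ T)) ∧ ((x0 ∨ ¬x1) ∨ ((x0 ∧ T) ∧ F))) ∨ (x1 ∧ ((¬x0 ∧ ¬x1) ∨ ((x1 ∧ T) ∨ (T ∧ x0))))
  →3  (((¬x1 ∧ x0) ∨ T) ∧ ((x0 ∨ ¬x1) ∨ ((x0 ∧ T) ∧ F))) ∨ (x1 ∧ ((¬x0 ∧ ¬x1) ∨ ((x1 ∧ T) ∨ (T ∧ x0))))
  →4  (T ∧ ((x0 ∨ ¬x1) ∨ ((x0 ∧ T) ∧ F))) ∨ (x1 ∧ ((¬x0 ∧ ¬x1) ∨ ((x1 ∧ T) ∨ (T ∧ x0))))
  →5  ((x0 ∨ ¬x1) ∨ ((x0 ∧ T) ∧ F)) ∨ (x1 ∧ ((¬x0 ∧ ¬x1) ∨ ((x1 ∧ T) ∨ (T ∧ x0))))
  →6  ((x0 ∨ ¬x1) ∨ F) ∨ (x1 ∧ ((¬x0 ∧ ¬x1) ∨ ((x1 ∧ T) ∨ (T ∧ x0))))
  →7  (x0 ∨ ¬x1) ∨ (x1 ∧ ((¬x0 ∧ ¬x1) ∨ ((x1 ∧ T) ∨ (T ∧ x0))))
  →8  (x0 ∨ ¬x1) ∨ (x1 ∧ ((¬x0 ∧ ¬x1) ∨ (x1 ∨ (T ∧ x0))))
  →9  (x0 ∨ ¬x1) ∨ (x1 ∧ ((¬x0 ∧ ¬x1) ∨ (x1 ∨ x0)))

Answer: normal form = (x0 ∨ ¬x1) ∨ (x1 ∧ ((¬x0 ∧ ¬x1) ∨ (x1 ∨ x0)))  (in 9 steps)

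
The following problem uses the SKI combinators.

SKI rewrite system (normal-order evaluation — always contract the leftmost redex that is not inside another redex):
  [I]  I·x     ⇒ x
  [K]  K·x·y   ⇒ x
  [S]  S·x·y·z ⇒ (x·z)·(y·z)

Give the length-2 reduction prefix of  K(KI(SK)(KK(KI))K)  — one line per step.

Answer: after 2 steps: K(KK(KI)K)

Derivation:
  start: K(KI(SK)(KK(KI))K)
  step 1: K(I(KK(KI))K)
  step 2: K(KK(KI)K)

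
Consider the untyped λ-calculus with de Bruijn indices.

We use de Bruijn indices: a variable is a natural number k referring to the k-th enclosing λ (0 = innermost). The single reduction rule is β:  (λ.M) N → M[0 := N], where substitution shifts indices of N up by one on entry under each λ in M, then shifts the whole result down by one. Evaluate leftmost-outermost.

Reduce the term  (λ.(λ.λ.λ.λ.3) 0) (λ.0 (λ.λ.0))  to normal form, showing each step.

Answer: normal form = λ.λ.λ.λ.0 (λ.λ.0)  (in 2 steps)

Derivation:
  start: (λ.(λ.λ.λ.λ.3) 0) (λ.0 (λ.λ.0))
  →1  (λ.λ.λ.λ.3) (λ.0 (λ.λ.0))
  →2  λ.λ.λ.λ.0 (λ.λ.0)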